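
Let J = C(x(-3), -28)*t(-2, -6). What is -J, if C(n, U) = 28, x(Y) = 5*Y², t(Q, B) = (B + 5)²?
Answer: -28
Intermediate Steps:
t(Q, B) = (5 + B)²
J = 28 (J = 28*(5 - 6)² = 28*(-1)² = 28*1 = 28)
-J = -1*28 = -28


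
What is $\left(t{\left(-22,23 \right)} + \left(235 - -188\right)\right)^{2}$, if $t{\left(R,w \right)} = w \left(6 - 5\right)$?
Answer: $198916$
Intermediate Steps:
$t{\left(R,w \right)} = w$ ($t{\left(R,w \right)} = w 1 = w$)
$\left(t{\left(-22,23 \right)} + \left(235 - -188\right)\right)^{2} = \left(23 + \left(235 - -188\right)\right)^{2} = \left(23 + \left(235 + 188\right)\right)^{2} = \left(23 + 423\right)^{2} = 446^{2} = 198916$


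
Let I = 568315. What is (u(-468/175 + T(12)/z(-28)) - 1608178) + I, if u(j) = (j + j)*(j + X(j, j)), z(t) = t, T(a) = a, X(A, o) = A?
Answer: -31844624979/30625 ≈ -1.0398e+6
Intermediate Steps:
u(j) = 4*j² (u(j) = (j + j)*(j + j) = (2*j)*(2*j) = 4*j²)
(u(-468/175 + T(12)/z(-28)) - 1608178) + I = (4*(-468/175 + 12/(-28))² - 1608178) + 568315 = (4*(-468*1/175 + 12*(-1/28))² - 1608178) + 568315 = (4*(-468/175 - 3/7)² - 1608178) + 568315 = (4*(-543/175)² - 1608178) + 568315 = (4*(294849/30625) - 1608178) + 568315 = (1179396/30625 - 1608178) + 568315 = -49249271854/30625 + 568315 = -31844624979/30625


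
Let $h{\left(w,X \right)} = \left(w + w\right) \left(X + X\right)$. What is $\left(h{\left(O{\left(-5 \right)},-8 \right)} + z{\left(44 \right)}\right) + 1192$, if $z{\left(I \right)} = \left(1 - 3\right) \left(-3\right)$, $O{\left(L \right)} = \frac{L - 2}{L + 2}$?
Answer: $\frac{3370}{3} \approx 1123.3$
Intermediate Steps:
$O{\left(L \right)} = \frac{-2 + L}{2 + L}$
$h{\left(w,X \right)} = 4 X w$ ($h{\left(w,X \right)} = 2 w 2 X = 4 X w$)
$z{\left(I \right)} = 6$ ($z{\left(I \right)} = \left(-2\right) \left(-3\right) = 6$)
$\left(h{\left(O{\left(-5 \right)},-8 \right)} + z{\left(44 \right)}\right) + 1192 = \left(4 \left(-8\right) \frac{-2 - 5}{2 - 5} + 6\right) + 1192 = \left(4 \left(-8\right) \frac{1}{-3} \left(-7\right) + 6\right) + 1192 = \left(4 \left(-8\right) \left(\left(- \frac{1}{3}\right) \left(-7\right)\right) + 6\right) + 1192 = \left(4 \left(-8\right) \frac{7}{3} + 6\right) + 1192 = \left(- \frac{224}{3} + 6\right) + 1192 = - \frac{206}{3} + 1192 = \frac{3370}{3}$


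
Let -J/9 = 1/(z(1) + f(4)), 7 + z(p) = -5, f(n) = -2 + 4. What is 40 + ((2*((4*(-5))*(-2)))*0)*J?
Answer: 40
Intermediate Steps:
f(n) = 2
z(p) = -12 (z(p) = -7 - 5 = -12)
J = 9/10 (J = -9/(-12 + 2) = -9/(-10) = -9*(-⅒) = 9/10 ≈ 0.90000)
40 + ((2*((4*(-5))*(-2)))*0)*J = 40 + ((2*((4*(-5))*(-2)))*0)*(9/10) = 40 + ((2*(-20*(-2)))*0)*(9/10) = 40 + ((2*40)*0)*(9/10) = 40 + (80*0)*(9/10) = 40 + 0*(9/10) = 40 + 0 = 40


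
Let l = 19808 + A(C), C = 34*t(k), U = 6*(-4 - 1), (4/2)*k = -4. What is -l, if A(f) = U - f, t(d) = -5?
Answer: -19948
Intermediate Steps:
k = -2 (k = (½)*(-4) = -2)
U = -30 (U = 6*(-5) = -30)
C = -170 (C = 34*(-5) = -170)
A(f) = -30 - f
l = 19948 (l = 19808 + (-30 - 1*(-170)) = 19808 + (-30 + 170) = 19808 + 140 = 19948)
-l = -1*19948 = -19948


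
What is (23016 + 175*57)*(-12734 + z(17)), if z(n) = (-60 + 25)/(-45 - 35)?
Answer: -6721487367/16 ≈ -4.2009e+8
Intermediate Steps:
z(n) = 7/16 (z(n) = -35/(-80) = -35*(-1/80) = 7/16)
(23016 + 175*57)*(-12734 + z(17)) = (23016 + 175*57)*(-12734 + 7/16) = (23016 + 9975)*(-203737/16) = 32991*(-203737/16) = -6721487367/16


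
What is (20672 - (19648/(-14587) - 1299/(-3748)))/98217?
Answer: 125581760807/596636365388 ≈ 0.21048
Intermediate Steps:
(20672 - (19648/(-14587) - 1299/(-3748)))/98217 = (20672 - (19648*(-1/14587) - 1299*(-1/3748)))*(1/98217) = (20672 - (-19648/14587 + 1299/3748))*(1/98217) = (20672 - 1*(-54692191/54672076))*(1/98217) = (20672 + 54692191/54672076)*(1/98217) = (1130235847263/54672076)*(1/98217) = 125581760807/596636365388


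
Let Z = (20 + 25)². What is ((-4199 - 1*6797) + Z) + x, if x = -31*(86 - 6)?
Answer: -11451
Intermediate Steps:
x = -2480 (x = -31*80 = -2480)
Z = 2025 (Z = 45² = 2025)
((-4199 - 1*6797) + Z) + x = ((-4199 - 1*6797) + 2025) - 2480 = ((-4199 - 6797) + 2025) - 2480 = (-10996 + 2025) - 2480 = -8971 - 2480 = -11451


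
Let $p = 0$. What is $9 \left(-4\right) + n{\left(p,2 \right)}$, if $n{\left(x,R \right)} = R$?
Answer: $-34$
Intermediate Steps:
$9 \left(-4\right) + n{\left(p,2 \right)} = 9 \left(-4\right) + 2 = -36 + 2 = -34$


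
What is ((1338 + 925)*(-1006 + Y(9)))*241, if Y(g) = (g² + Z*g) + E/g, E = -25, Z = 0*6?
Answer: -4553948050/9 ≈ -5.0599e+8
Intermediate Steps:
Z = 0
Y(g) = g² - 25/g (Y(g) = (g² + 0*g) - 25/g = (g² + 0) - 25/g = g² - 25/g)
((1338 + 925)*(-1006 + Y(9)))*241 = ((1338 + 925)*(-1006 + (-25 + 9³)/9))*241 = (2263*(-1006 + (-25 + 729)/9))*241 = (2263*(-1006 + (⅑)*704))*241 = (2263*(-1006 + 704/9))*241 = (2263*(-8350/9))*241 = -18896050/9*241 = -4553948050/9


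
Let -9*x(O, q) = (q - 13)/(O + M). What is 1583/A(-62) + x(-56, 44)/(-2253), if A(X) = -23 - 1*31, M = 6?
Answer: -4953476/168975 ≈ -29.315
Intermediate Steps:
A(X) = -54 (A(X) = -23 - 31 = -54)
x(O, q) = -(-13 + q)/(9*(6 + O)) (x(O, q) = -(q - 13)/(9*(O + 6)) = -(-13 + q)/(9*(6 + O)))
1583/A(-62) + x(-56, 44)/(-2253) = 1583/(-54) + ((13 - 1*44)/(9*(6 - 56)))/(-2253) = 1583*(-1/54) + ((⅑)*(13 - 44)/(-50))*(-1/2253) = -1583/54 + ((⅑)*(-1/50)*(-31))*(-1/2253) = -1583/54 + (31/450)*(-1/2253) = -1583/54 - 31/1013850 = -4953476/168975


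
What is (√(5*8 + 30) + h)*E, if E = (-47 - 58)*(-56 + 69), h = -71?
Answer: 96915 - 1365*√70 ≈ 85495.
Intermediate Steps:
E = -1365 (E = -105*13 = -1365)
(√(5*8 + 30) + h)*E = (√(5*8 + 30) - 71)*(-1365) = (√(40 + 30) - 71)*(-1365) = (√70 - 71)*(-1365) = (-71 + √70)*(-1365) = 96915 - 1365*√70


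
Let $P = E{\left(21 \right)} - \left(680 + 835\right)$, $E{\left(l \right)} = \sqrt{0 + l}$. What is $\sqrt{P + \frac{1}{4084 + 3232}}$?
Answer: $\frac{\sqrt{-20272158631 + 13380964 \sqrt{21}}}{3658} \approx 38.864 i$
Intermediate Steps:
$E{\left(l \right)} = \sqrt{l}$
$P = -1515 + \sqrt{21}$ ($P = \sqrt{21} - \left(680 + 835\right) = \sqrt{21} - 1515 = -1515 + \sqrt{21} \approx -1510.4$)
$\sqrt{P + \frac{1}{4084 + 3232}} = \sqrt{\left(-1515 + \sqrt{21}\right) + \frac{1}{4084 + 3232}} = \sqrt{\left(-1515 + \sqrt{21}\right) + \frac{1}{7316}} = \sqrt{- \frac{11083739}{7316} + \sqrt{21}}$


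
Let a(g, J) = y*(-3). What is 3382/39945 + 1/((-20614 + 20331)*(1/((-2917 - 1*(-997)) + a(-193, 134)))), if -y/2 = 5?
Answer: 76453156/11304435 ≈ 6.7631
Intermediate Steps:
y = -10 (y = -2*5 = -10)
a(g, J) = 30 (a(g, J) = -10*(-3) = 30)
3382/39945 + 1/((-20614 + 20331)*(1/((-2917 - 1*(-997)) + a(-193, 134)))) = 3382/39945 + 1/((-20614 + 20331)*(1/((-2917 - 1*(-997)) + 30))) = 3382*(1/39945) + 1/((-283)*(1/((-2917 + 997) + 30))) = 3382/39945 - 1/(283*(1/(-1920 + 30))) = 3382/39945 - 1/(283*(1/(-1890))) = 3382/39945 - 1/(283*(-1/1890)) = 3382/39945 - 1/283*(-1890) = 3382/39945 + 1890/283 = 76453156/11304435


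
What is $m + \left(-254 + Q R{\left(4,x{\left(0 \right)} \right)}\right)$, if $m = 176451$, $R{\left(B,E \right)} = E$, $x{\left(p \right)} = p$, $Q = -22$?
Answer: $176197$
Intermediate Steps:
$m + \left(-254 + Q R{\left(4,x{\left(0 \right)} \right)}\right) = 176451 - 254 = 176197$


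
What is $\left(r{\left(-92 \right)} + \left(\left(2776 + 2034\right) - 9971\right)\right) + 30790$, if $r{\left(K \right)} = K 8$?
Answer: $24893$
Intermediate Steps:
$r{\left(K \right)} = 8 K$
$\left(r{\left(-92 \right)} + \left(\left(2776 + 2034\right) - 9971\right)\right) + 30790 = \left(8 \left(-92\right) + \left(\left(2776 + 2034\right) - 9971\right)\right) + 30790 = \left(-736 + \left(4810 - 9971\right)\right) + 30790 = \left(-736 - 5161\right) + 30790 = -5897 + 30790 = 24893$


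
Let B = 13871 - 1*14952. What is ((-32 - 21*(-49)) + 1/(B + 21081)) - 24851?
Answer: -477079999/20000 ≈ -23854.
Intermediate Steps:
B = -1081 (B = 13871 - 14952 = -1081)
((-32 - 21*(-49)) + 1/(B + 21081)) - 24851 = ((-32 - 21*(-49)) + 1/(-1081 + 21081)) - 24851 = ((-32 + 1029) + 1/20000) - 24851 = (997 + 1/20000) - 24851 = 19940001/20000 - 24851 = -477079999/20000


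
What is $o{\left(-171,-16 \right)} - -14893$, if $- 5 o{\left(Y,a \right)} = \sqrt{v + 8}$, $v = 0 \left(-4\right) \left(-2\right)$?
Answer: $14893 - \frac{2 \sqrt{2}}{5} \approx 14892.0$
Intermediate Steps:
$v = 0$ ($v = 0 \left(-2\right) = 0$)
$o{\left(Y,a \right)} = - \frac{2 \sqrt{2}}{5}$ ($o{\left(Y,a \right)} = - \frac{\sqrt{0 + 8}}{5} = - \frac{\sqrt{8}}{5} = - \frac{2 \sqrt{2}}{5}$)
$o{\left(-171,-16 \right)} - -14893 = - \frac{2 \sqrt{2}}{5} - -14893 = - \frac{2 \sqrt{2}}{5} + 14893 = 14893 - \frac{2 \sqrt{2}}{5}$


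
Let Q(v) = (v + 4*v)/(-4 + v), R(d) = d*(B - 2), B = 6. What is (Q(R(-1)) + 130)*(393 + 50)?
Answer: 117395/2 ≈ 58698.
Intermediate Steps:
R(d) = 4*d (R(d) = d*(6 - 2) = d*4 = 4*d)
Q(v) = 5*v/(-4 + v) (Q(v) = (5*v)/(-4 + v) = 5*v/(-4 + v))
(Q(R(-1)) + 130)*(393 + 50) = (5*(4*(-1))/(-4 + 4*(-1)) + 130)*(393 + 50) = (5*(-4)/(-4 - 4) + 130)*443 = (5*(-4)/(-8) + 130)*443 = (5*(-4)*(-⅛) + 130)*443 = (5/2 + 130)*443 = (265/2)*443 = 117395/2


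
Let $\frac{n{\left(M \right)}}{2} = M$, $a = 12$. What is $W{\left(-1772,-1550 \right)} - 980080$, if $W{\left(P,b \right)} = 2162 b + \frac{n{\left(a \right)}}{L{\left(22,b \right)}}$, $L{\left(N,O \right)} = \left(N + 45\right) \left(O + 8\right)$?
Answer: $- \frac{74578588424}{17219} \approx -4.3312 \cdot 10^{6}$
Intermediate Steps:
$n{\left(M \right)} = 2 M$
$L{\left(N,O \right)} = \left(8 + O\right) \left(45 + N\right)$ ($L{\left(N,O \right)} = \left(45 + N\right) \left(8 + O\right) = \left(8 + O\right) \left(45 + N\right)$)
$W{\left(P,b \right)} = \frac{24}{536 + 67 b} + 2162 b$ ($W{\left(P,b \right)} = 2162 b + \frac{2 \cdot 12}{360 + 8 \cdot 22 + 45 b + 22 b} = 2162 b + \frac{24}{360 + 176 + 45 b + 22 b} = 2162 b + \frac{24}{536 + 67 b} = \frac{24}{536 + 67 b} + 2162 b$)
$W{\left(-1772,-1550 \right)} - 980080 = \frac{2 \left(12 + 72427 \left(-1550\right) \left(8 - 1550\right)\right)}{67 \left(8 - 1550\right)} - 980080 = \frac{2 \left(12 + 72427 \left(-1550\right) \left(-1542\right)\right)}{67 \left(-1542\right)} - 980080 = \frac{2}{67} \left(- \frac{1}{1542}\right) \left(12 + 173107772700\right) - 980080 = \frac{2}{67} \left(- \frac{1}{1542}\right) 173107772712 - 980080 = - \frac{57702590904}{17219} - 980080 = - \frac{74578588424}{17219}$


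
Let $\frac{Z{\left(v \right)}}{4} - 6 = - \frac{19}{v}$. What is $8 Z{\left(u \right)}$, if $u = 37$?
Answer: $\frac{6496}{37} \approx 175.57$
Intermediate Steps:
$Z{\left(v \right)} = 24 - \frac{76}{v}$ ($Z{\left(v \right)} = 24 + 4 \left(- \frac{19}{v}\right) = 24 - \frac{76}{v}$)
$8 Z{\left(u \right)} = 8 \left(24 - \frac{76}{37}\right) = 8 \cdot \frac{812}{37} = \frac{6496}{37}$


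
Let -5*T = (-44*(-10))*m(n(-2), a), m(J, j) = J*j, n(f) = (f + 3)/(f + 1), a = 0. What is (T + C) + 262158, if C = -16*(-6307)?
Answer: 363070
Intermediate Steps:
n(f) = (3 + f)/(1 + f)
C = 100912
T = 0 (T = -(-44*(-10))*((3 - 2)/(1 - 2))*0/5 = -88*(1/(-1))*0 = -88*-1*1*0 = -88*(-1*0) = -88*0 = -⅕*0 = 0)
(T + C) + 262158 = (0 + 100912) + 262158 = 100912 + 262158 = 363070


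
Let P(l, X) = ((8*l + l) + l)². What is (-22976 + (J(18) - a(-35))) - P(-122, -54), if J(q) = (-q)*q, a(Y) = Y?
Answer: -1511665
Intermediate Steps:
P(l, X) = 100*l² (P(l, X) = (9*l + l)² = (10*l)² = 100*l²)
J(q) = -q²
(-22976 + (J(18) - a(-35))) - P(-122, -54) = (-22976 + (-1*18² - 1*(-35))) - 100*(-122)² = (-22976 + (-1*324 + 35)) - 100*14884 = (-22976 + (-324 + 35)) - 1*1488400 = (-22976 - 289) - 1488400 = -23265 - 1488400 = -1511665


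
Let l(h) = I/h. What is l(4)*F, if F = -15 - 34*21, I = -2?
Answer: 729/2 ≈ 364.50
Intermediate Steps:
F = -729 (F = -15 - 714 = -729)
l(h) = -2/h
l(4)*F = -2/4*(-729) = -2*¼*(-729) = -½*(-729) = 729/2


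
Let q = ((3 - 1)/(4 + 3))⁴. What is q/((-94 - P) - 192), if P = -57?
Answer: -16/549829 ≈ -2.9100e-5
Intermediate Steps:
q = 16/2401 (q = (2/7)⁴ = 16/2401 ≈ 0.0066639)
q/((-94 - P) - 192) = 16/(2401*((-94 - 1*(-57)) - 192)) = 16/(2401*((-94 + 57) - 192)) = 16/(2401*(-37 - 192)) = (16/2401)/(-229) = (16/2401)*(-1/229) = -16/549829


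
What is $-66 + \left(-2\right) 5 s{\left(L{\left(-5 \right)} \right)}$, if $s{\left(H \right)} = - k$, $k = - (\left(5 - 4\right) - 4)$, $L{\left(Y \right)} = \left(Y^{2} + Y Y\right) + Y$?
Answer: $-36$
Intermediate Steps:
$L{\left(Y \right)} = Y + 2 Y^{2}$ ($L{\left(Y \right)} = \left(Y^{2} + Y^{2}\right) + Y = 2 Y^{2} + Y = Y + 2 Y^{2}$)
$k = 3$ ($k = - (1 - 4) = \left(-1\right) \left(-3\right) = 3$)
$s{\left(H \right)} = -3$ ($s{\left(H \right)} = \left(-1\right) 3 = -3$)
$-66 + \left(-2\right) 5 s{\left(L{\left(-5 \right)} \right)} = -66 + \left(-2\right) 5 \left(-3\right) = -66 - -30 = -66 + 30 = -36$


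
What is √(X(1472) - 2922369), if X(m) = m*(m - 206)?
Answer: I*√1058817 ≈ 1029.0*I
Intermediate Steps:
X(m) = m*(-206 + m)
√(X(1472) - 2922369) = √(1472*(-206 + 1472) - 2922369) = √(1472*1266 - 2922369) = √(1863552 - 2922369) = √(-1058817) = I*√1058817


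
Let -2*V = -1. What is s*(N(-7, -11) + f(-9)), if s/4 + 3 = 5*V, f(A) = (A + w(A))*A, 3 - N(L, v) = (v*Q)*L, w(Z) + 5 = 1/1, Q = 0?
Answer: -240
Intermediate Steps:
V = 1/2 (V = -1/2*(-1) = 1/2 ≈ 0.50000)
w(Z) = -4 (w(Z) = -5 + 1/1 = -5 + 1 = -4)
N(L, v) = 3 (N(L, v) = 3 - v*0*L = 3 - 0*L = 3 - 1*0 = 3 + 0 = 3)
f(A) = A*(-4 + A) (f(A) = (A - 4)*A = (-4 + A)*A = A*(-4 + A))
s = -2 (s = -12 + 4*(5*(1/2)) = -12 + 4*(5/2) = -12 + 10 = -2)
s*(N(-7, -11) + f(-9)) = -2*(3 - 9*(-4 - 9)) = -2*(3 - 9*(-13)) = -2*(3 + 117) = -2*120 = -240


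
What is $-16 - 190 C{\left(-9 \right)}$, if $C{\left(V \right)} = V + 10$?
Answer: $-206$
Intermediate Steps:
$C{\left(V \right)} = 10 + V$
$-16 - 190 C{\left(-9 \right)} = -16 - 190 \left(10 - 9\right) = -16 - 190 = -206$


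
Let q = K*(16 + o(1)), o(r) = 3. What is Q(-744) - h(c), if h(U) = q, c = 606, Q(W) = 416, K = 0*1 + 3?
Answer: 359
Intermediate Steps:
K = 3 (K = 0 + 3 = 3)
q = 57 (q = 3*(16 + 3) = 3*19 = 57)
h(U) = 57
Q(-744) - h(c) = 416 - 1*57 = 416 - 57 = 359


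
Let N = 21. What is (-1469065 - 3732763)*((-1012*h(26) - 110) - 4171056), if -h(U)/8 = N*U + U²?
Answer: -29765619282888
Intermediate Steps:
h(U) = -168*U - 8*U² (h(U) = -8*(21*U + U²) = -8*(U² + 21*U) = -168*U - 8*U²)
(-1469065 - 3732763)*((-1012*h(26) - 110) - 4171056) = (-1469065 - 3732763)*((-(-8096)*26*(21 + 26) - 110) - 4171056) = -5201828*((-(-8096)*26*47 - 110) - 4171056) = -5201828*((-1012*(-9776) - 110) - 4171056) = -5201828*((9893312 - 110) - 4171056) = -5201828*(9893202 - 4171056) = -5201828*5722146 = -29765619282888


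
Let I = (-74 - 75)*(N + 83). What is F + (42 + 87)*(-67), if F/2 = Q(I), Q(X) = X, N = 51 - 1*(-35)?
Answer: -59005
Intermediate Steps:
N = 86 (N = 51 + 35 = 86)
I = -25181 (I = (-74 - 75)*(86 + 83) = -149*169 = -25181)
F = -50362 (F = 2*(-25181) = -50362)
F + (42 + 87)*(-67) = -50362 + (42 + 87)*(-67) = -50362 + 129*(-67) = -50362 - 8643 = -59005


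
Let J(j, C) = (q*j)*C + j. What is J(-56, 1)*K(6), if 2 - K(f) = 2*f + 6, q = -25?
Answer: -21504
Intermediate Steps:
J(j, C) = j - 25*C*j (J(j, C) = (-25*j)*C + j = -25*C*j + j = j - 25*C*j)
K(f) = -4 - 2*f (K(f) = 2 - (2*f + 6) = 2 - (6 + 2*f) = 2 + (-6 - 2*f) = -4 - 2*f)
J(-56, 1)*K(6) = (-56*(1 - 25*1))*(-4 - 2*6) = (-56*(1 - 25))*(-4 - 12) = -56*(-24)*(-16) = 1344*(-16) = -21504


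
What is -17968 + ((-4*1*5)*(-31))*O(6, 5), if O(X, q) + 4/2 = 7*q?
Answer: 2492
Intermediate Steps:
O(X, q) = -2 + 7*q
-17968 + ((-4*1*5)*(-31))*O(6, 5) = -17968 + ((-4*1*5)*(-31))*(-2 + 7*5) = -17968 + (-4*5*(-31))*(-2 + 35) = -17968 - 20*(-31)*33 = -17968 + 620*33 = -17968 + 20460 = 2492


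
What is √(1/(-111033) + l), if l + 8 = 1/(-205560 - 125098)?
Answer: I*√7089631193318953702/941383326 ≈ 2.8284*I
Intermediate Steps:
l = -2645265/330658 (l = -8 + 1/(-205560 - 125098) = -8 + 1/(-330658) = -8 - 1/330658 = -2645265/330658 ≈ -8.0000)
√(1/(-111033) + l) = √(1/(-111033) - 2645265/330658) = √(-1/111033 - 2645265/330658) = √(-293712039403/36713949714) = I*√7089631193318953702/941383326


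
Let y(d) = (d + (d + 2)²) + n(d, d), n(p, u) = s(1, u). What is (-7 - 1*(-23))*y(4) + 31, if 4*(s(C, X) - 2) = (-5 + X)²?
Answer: 707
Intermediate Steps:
s(C, X) = 2 + (-5 + X)²/4
n(p, u) = 2 + (-5 + u)²/4
y(d) = 2 + d + (2 + d)² + (-5 + d)²/4 (y(d) = (d + (d + 2)²) + (2 + (-5 + d)²/4) = (d + (2 + d)²) + (2 + (-5 + d)²/4) = 2 + d + (2 + d)² + (-5 + d)²/4)
(-7 - 1*(-23))*y(4) + 31 = (-7 - 1*(-23))*(49/4 + (5/2)*4 + (5/4)*4²) + 31 = (-7 + 23)*(49/4 + 10 + (5/4)*16) + 31 = 16*(49/4 + 10 + 20) + 31 = 16*(169/4) + 31 = 676 + 31 = 707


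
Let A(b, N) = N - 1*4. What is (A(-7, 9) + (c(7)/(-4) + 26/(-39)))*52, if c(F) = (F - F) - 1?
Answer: 715/3 ≈ 238.33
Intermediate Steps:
c(F) = -1 (c(F) = 0 - 1 = -1)
A(b, N) = -4 + N (A(b, N) = N - 4 = -4 + N)
(A(-7, 9) + (c(7)/(-4) + 26/(-39)))*52 = ((-4 + 9) + (-1/(-4) + 26/(-39)))*52 = (5 + (-1*(-¼) + 26*(-1/39)))*52 = (5 + (¼ - ⅔))*52 = (5 - 5/12)*52 = (55/12)*52 = 715/3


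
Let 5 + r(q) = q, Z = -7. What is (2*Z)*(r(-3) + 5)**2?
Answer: -126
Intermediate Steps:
r(q) = -5 + q
(2*Z)*(r(-3) + 5)**2 = (2*(-7))*((-5 - 3) + 5)**2 = -14*(-8 + 5)**2 = -14*(-3)**2 = -14*9 = -126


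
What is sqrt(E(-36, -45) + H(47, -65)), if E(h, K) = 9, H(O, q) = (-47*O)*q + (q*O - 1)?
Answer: sqrt(140538) ≈ 374.88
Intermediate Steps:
H(O, q) = -1 - 46*O*q (H(O, q) = -47*O*q + (O*q - 1) = -47*O*q + (-1 + O*q) = -1 - 46*O*q)
sqrt(E(-36, -45) + H(47, -65)) = sqrt(9 + (-1 - 46*47*(-65))) = sqrt(9 + (-1 + 140530)) = sqrt(9 + 140529) = sqrt(140538)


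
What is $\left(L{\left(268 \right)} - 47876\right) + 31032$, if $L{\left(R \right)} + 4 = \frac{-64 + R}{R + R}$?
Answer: $- \frac{2257581}{134} \approx -16848.0$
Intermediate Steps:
$L{\left(R \right)} = -4 + \frac{-64 + R}{2 R}$ ($L{\left(R \right)} = -4 + \frac{-64 + R}{R + R} = -4 + \frac{-64 + R}{2 R}$)
$\left(L{\left(268 \right)} - 47876\right) + 31032 = \left(\left(- \frac{7}{2} - \frac{32}{268}\right) - 47876\right) + 31032 = \left(\left(- \frac{7}{2} - \frac{8}{67}\right) - 47876\right) + 31032 = \left(- \frac{485}{134} - 47876\right) + 31032 = - \frac{6415869}{134} + 31032 = - \frac{2257581}{134}$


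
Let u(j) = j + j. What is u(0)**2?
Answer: 0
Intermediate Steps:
u(j) = 2*j
u(0)**2 = (2*0)**2 = 0**2 = 0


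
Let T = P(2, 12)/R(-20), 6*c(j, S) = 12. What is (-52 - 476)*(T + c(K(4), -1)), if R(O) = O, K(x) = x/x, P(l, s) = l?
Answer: -5016/5 ≈ -1003.2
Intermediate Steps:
K(x) = 1
c(j, S) = 2 (c(j, S) = (1/6)*12 = 2)
T = -1/10 (T = 2/(-20) = 2*(-1/20) = -1/10 ≈ -0.10000)
(-52 - 476)*(T + c(K(4), -1)) = (-52 - 476)*(-1/10 + 2) = -528*19/10 = -5016/5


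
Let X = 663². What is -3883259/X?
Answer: -228427/25857 ≈ -8.8342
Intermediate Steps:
X = 439569
-3883259/X = -3883259/439569 = -3883259*1/439569 = -228427/25857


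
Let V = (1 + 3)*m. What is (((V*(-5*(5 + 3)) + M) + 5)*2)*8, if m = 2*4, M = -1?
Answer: -20416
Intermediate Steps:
m = 8
V = 32 (V = (1 + 3)*8 = 4*8 = 32)
(((V*(-5*(5 + 3)) + M) + 5)*2)*8 = (((32*(-5*(5 + 3)) - 1) + 5)*2)*8 = (((32*(-5*8) - 1) + 5)*2)*8 = (((32*(-40) - 1) + 5)*2)*8 = (((-1280 - 1) + 5)*2)*8 = ((-1281 + 5)*2)*8 = -1276*2*8 = -2552*8 = -20416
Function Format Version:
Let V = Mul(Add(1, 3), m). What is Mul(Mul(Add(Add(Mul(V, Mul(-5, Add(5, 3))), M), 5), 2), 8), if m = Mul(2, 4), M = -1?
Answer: -20416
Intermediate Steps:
m = 8
V = 32 (V = Mul(Add(1, 3), 8) = Mul(4, 8) = 32)
Mul(Mul(Add(Add(Mul(V, Mul(-5, Add(5, 3))), M), 5), 2), 8) = Mul(Mul(Add(Add(Mul(32, Mul(-5, Add(5, 3))), -1), 5), 2), 8) = Mul(Mul(Add(Add(Mul(32, Mul(-5, 8)), -1), 5), 2), 8) = Mul(Mul(Add(Add(Mul(32, -40), -1), 5), 2), 8) = Mul(Mul(Add(Add(-1280, -1), 5), 2), 8) = Mul(Mul(Add(-1281, 5), 2), 8) = Mul(Mul(-1276, 2), 8) = Mul(-2552, 8) = -20416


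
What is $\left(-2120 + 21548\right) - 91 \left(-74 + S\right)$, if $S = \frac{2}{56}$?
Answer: $\frac{104635}{4} \approx 26159.0$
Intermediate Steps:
$S = \frac{1}{28}$ ($S = 2 \cdot \frac{1}{56} = \frac{1}{28} \approx 0.035714$)
$\left(-2120 + 21548\right) - 91 \left(-74 + S\right) = \left(-2120 + 21548\right) - 91 \left(-74 + \frac{1}{28}\right) = 19428 - - \frac{26923}{4} = 19428 + \frac{26923}{4} = \frac{104635}{4}$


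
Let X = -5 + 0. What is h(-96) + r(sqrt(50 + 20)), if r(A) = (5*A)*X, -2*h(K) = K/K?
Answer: -1/2 - 25*sqrt(70) ≈ -209.67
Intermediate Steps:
X = -5
h(K) = -1/2 (h(K) = -K/(2*K) = -1/2*1 = -1/2)
r(A) = -25*A (r(A) = (5*A)*(-5) = -25*A)
h(-96) + r(sqrt(50 + 20)) = -1/2 - 25*sqrt(50 + 20) = -1/2 - 25*sqrt(70)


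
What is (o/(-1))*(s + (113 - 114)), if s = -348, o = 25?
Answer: 8725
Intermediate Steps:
(o/(-1))*(s + (113 - 114)) = (25/(-1))*(-348 + (113 - 114)) = (25*(-1))*(-348 - 1) = -25*(-349) = 8725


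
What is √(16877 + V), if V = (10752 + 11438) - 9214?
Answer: 3*√3317 ≈ 172.78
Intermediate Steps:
V = 12976 (V = 22190 - 9214 = 12976)
√(16877 + V) = √(16877 + 12976) = √29853 = 3*√3317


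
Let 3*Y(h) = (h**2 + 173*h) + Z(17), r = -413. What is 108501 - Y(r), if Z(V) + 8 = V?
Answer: 75458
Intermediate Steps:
Z(V) = -8 + V
Y(h) = 3 + h**2/3 + 173*h/3 (Y(h) = ((h**2 + 173*h) + (-8 + 17))/3 = ((h**2 + 173*h) + 9)/3 = (9 + h**2 + 173*h)/3 = 3 + h**2/3 + 173*h/3)
108501 - Y(r) = 108501 - (3 + (1/3)*(-413)**2 + (173/3)*(-413)) = 108501 - (3 + (1/3)*170569 - 71449/3) = 108501 - (3 + 170569/3 - 71449/3) = 108501 - 1*33043 = 108501 - 33043 = 75458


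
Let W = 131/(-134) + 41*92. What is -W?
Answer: -505317/134 ≈ -3771.0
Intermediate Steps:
W = 505317/134 (W = 131*(-1/134) + 3772 = -131/134 + 3772 = 505317/134 ≈ 3771.0)
-W = -1*505317/134 = -505317/134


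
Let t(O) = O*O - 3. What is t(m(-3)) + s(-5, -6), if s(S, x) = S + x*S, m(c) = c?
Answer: 31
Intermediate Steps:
t(O) = -3 + O**2 (t(O) = O**2 - 3 = -3 + O**2)
s(S, x) = S + S*x
t(m(-3)) + s(-5, -6) = (-3 + (-3)**2) - 5*(1 - 6) = (-3 + 9) - 5*(-5) = 6 + 25 = 31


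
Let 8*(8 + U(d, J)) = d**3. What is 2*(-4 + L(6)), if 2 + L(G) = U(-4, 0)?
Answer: -44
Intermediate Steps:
U(d, J) = -8 + d**3/8
L(G) = -18 (L(G) = -2 + (-8 + (1/8)*(-4)**3) = -2 + (-8 + (1/8)*(-64)) = -2 + (-8 - 8) = -2 - 16 = -18)
2*(-4 + L(6)) = 2*(-4 - 18) = 2*(-22) = -44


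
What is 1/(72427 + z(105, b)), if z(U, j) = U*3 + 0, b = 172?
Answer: 1/72742 ≈ 1.3747e-5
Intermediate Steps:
z(U, j) = 3*U (z(U, j) = 3*U + 0 = 3*U)
1/(72427 + z(105, b)) = 1/(72427 + 3*105) = 1/(72427 + 315) = 1/72742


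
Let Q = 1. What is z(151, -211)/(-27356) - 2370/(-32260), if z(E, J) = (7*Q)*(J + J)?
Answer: 285946/1575901 ≈ 0.18145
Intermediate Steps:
z(E, J) = 14*J (z(E, J) = (7*1)*(J + J) = 7*(2*J) = 14*J)
z(151, -211)/(-27356) - 2370/(-32260) = (14*(-211))/(-27356) - 2370/(-32260) = -2954*(-1/27356) - 2370*(-1/32260) = 211/1954 + 237/3226 = 285946/1575901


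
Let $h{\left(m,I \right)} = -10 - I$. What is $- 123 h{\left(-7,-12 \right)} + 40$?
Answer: $-206$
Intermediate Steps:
$- 123 h{\left(-7,-12 \right)} + 40 = - 123 \left(-10 - -12\right) + 40 = - 123 \left(-10 + 12\right) + 40 = \left(-123\right) 2 + 40 = -246 + 40 = -206$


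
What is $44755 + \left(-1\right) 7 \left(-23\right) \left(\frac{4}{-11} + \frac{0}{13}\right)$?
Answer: $\frac{491661}{11} \approx 44696.0$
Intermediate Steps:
$44755 + \left(-1\right) 7 \left(-23\right) \left(\frac{4}{-11} + \frac{0}{13}\right) = 44755 + \left(-7\right) \left(-23\right) \left(4 \left(- \frac{1}{11}\right) + 0 \cdot \frac{1}{13}\right) = 44755 + 161 \left(- \frac{4}{11} + 0\right) = 44755 + 161 \left(- \frac{4}{11}\right) = 44755 - \frac{644}{11} = \frac{491661}{11}$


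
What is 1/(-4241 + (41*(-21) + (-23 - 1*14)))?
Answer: -1/5139 ≈ -0.00019459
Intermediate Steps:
1/(-4241 + (41*(-21) + (-23 - 1*14))) = 1/(-4241 + (-861 + (-23 - 14))) = 1/(-4241 + (-861 - 37)) = 1/(-4241 - 898) = 1/(-5139) = -1/5139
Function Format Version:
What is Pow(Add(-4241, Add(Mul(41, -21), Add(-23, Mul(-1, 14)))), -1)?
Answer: Rational(-1, 5139) ≈ -0.00019459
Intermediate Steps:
Pow(Add(-4241, Add(Mul(41, -21), Add(-23, Mul(-1, 14)))), -1) = Pow(Add(-4241, Add(-861, Add(-23, -14))), -1) = Pow(Add(-4241, Add(-861, -37)), -1) = Pow(Add(-4241, -898), -1) = Pow(-5139, -1) = Rational(-1, 5139)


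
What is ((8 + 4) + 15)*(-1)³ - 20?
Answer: -47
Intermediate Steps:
((8 + 4) + 15)*(-1)³ - 20 = (12 + 15)*(-1) - 20 = 27*(-1) - 20 = -27 - 20 = -47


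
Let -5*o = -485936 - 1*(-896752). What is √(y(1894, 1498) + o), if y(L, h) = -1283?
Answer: 9*I*√25755/5 ≈ 288.87*I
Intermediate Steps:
o = -410816/5 (o = -(-485936 - 1*(-896752))/5 = -(-485936 + 896752)/5 = -⅕*410816 = -410816/5 ≈ -82163.)
√(y(1894, 1498) + o) = √(-1283 - 410816/5) = √(-417231/5) = 9*I*√25755/5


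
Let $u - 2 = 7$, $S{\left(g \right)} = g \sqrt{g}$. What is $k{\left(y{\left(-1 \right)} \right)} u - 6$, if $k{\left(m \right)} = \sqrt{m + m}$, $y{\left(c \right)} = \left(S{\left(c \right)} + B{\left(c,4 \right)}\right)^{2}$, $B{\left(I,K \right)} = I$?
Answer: $-6 + 9 \sqrt{2} \left(1 + i\right) \approx 6.7279 + 12.728 i$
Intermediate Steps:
$S{\left(g \right)} = g^{\frac{3}{2}}$
$y{\left(c \right)} = \left(c + c^{\frac{3}{2}}\right)^{2}$ ($y{\left(c \right)} = \left(c^{\frac{3}{2}} + c\right)^{2} = \left(c + c^{\frac{3}{2}}\right)^{2}$)
$u = 9$ ($u = 2 + 7 = 9$)
$k{\left(m \right)} = \sqrt{2} \sqrt{m}$ ($k{\left(m \right)} = \sqrt{2 m} = \sqrt{2} \sqrt{m}$)
$k{\left(y{\left(-1 \right)} \right)} u - 6 = \sqrt{2} \sqrt{\left(-1 + \left(-1\right)^{\frac{3}{2}}\right)^{2}} \cdot 9 - 6 = \sqrt{2} \sqrt{\left(-1 - i\right)^{2}} \cdot 9 - 6 = \sqrt{2} \left(1 + i\right) 9 - 6 = 9 \sqrt{2} \left(1 + i\right) - 6 = -6 + 9 \sqrt{2} \left(1 + i\right)$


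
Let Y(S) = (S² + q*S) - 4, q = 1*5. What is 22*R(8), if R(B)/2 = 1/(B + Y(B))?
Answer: 11/27 ≈ 0.40741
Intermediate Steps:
q = 5
Y(S) = -4 + S² + 5*S (Y(S) = (S² + 5*S) - 4 = -4 + S² + 5*S)
R(B) = 2/(-4 + B² + 6*B) (R(B) = 2/(B + (-4 + B² + 5*B)) = 2/(-4 + B² + 6*B))
22*R(8) = 22*(2/(-4 + 8² + 6*8)) = 22*(2/(-4 + 64 + 48)) = 22*(2/108) = 22*(2*(1/108)) = 22*(1/54) = 11/27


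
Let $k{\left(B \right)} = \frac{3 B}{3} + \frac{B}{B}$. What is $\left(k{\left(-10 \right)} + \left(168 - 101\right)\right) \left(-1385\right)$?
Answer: $-80330$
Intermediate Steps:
$k{\left(B \right)} = 1 + B$ ($k{\left(B \right)} = 3 B \frac{1}{3} + 1 = B + 1 = 1 + B$)
$\left(k{\left(-10 \right)} + \left(168 - 101\right)\right) \left(-1385\right) = \left(\left(1 - 10\right) + \left(168 - 101\right)\right) \left(-1385\right) = \left(-9 + 67\right) \left(-1385\right) = 58 \left(-1385\right) = -80330$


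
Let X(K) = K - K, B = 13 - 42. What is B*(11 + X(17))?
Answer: -319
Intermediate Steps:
B = -29
X(K) = 0
B*(11 + X(17)) = -29*(11 + 0) = -29*11 = -319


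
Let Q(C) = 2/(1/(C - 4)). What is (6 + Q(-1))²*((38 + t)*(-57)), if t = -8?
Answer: -27360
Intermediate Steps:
Q(C) = -8 + 2*C (Q(C) = 2/(1/(-4 + C)) = 2*(-4 + C) = -8 + 2*C)
(6 + Q(-1))²*((38 + t)*(-57)) = (6 + (-8 + 2*(-1)))²*((38 - 8)*(-57)) = (6 + (-8 - 2))²*(30*(-57)) = (6 - 10)²*(-1710) = (-4)²*(-1710) = 16*(-1710) = -27360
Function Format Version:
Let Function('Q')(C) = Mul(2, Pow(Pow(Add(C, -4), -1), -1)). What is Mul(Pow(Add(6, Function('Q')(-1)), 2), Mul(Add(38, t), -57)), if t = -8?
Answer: -27360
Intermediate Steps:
Function('Q')(C) = Add(-8, Mul(2, C)) (Function('Q')(C) = Mul(2, Pow(Pow(Add(-4, C), -1), -1)) = Mul(2, Add(-4, C)) = Add(-8, Mul(2, C)))
Mul(Pow(Add(6, Function('Q')(-1)), 2), Mul(Add(38, t), -57)) = Mul(Pow(Add(6, Add(-8, Mul(2, -1))), 2), Mul(Add(38, -8), -57)) = Mul(Pow(Add(6, Add(-8, -2)), 2), Mul(30, -57)) = Mul(Pow(Add(6, -10), 2), -1710) = Mul(Pow(-4, 2), -1710) = Mul(16, -1710) = -27360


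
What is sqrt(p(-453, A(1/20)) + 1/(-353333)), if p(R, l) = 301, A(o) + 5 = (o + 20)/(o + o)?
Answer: 4*sqrt(2348631657641)/353333 ≈ 17.349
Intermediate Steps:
A(o) = -5 + (20 + o)/(2*o) (A(o) = -5 + (o + 20)/(o + o) = -5 + (20 + o)/((2*o)) = -5 + (20 + o)*(1/(2*o)) = -5 + (20 + o)/(2*o))
sqrt(p(-453, A(1/20)) + 1/(-353333)) = sqrt(301 + 1/(-353333)) = sqrt(301 - 1/353333) = sqrt(106353232/353333) = 4*sqrt(2348631657641)/353333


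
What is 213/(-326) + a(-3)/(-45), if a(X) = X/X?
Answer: -9911/14670 ≈ -0.67560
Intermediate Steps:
a(X) = 1
213/(-326) + a(-3)/(-45) = 213/(-326) + 1/(-45) = 213*(-1/326) + 1*(-1/45) = -213/326 - 1/45 = -9911/14670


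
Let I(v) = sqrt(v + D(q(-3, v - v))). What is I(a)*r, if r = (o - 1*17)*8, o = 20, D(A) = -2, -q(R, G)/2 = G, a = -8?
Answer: 24*I*sqrt(10) ≈ 75.895*I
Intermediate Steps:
q(R, G) = -2*G
I(v) = sqrt(-2 + v) (I(v) = sqrt(v - 2) = sqrt(-2 + v))
r = 24 (r = (20 - 1*17)*8 = (20 - 17)*8 = 3*8 = 24)
I(a)*r = sqrt(-2 - 8)*24 = sqrt(-10)*24 = (I*sqrt(10))*24 = 24*I*sqrt(10)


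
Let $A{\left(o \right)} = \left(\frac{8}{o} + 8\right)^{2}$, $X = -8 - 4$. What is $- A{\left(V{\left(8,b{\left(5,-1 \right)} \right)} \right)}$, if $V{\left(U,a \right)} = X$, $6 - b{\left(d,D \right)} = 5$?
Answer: $- \frac{484}{9} \approx -53.778$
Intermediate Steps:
$X = -12$ ($X = -8 - 4 = -12$)
$b{\left(d,D \right)} = 1$ ($b{\left(d,D \right)} = 6 - 5 = 1$)
$V{\left(U,a \right)} = -12$
$A{\left(o \right)} = \left(8 + \frac{8}{o}\right)^{2}$
$- A{\left(V{\left(8,b{\left(5,-1 \right)} \right)} \right)} = - \frac{64 \left(1 - 12\right)^{2}}{144} = - \frac{64 \left(-11\right)^{2}}{144} = - \frac{64 \cdot 121}{144} = \left(-1\right) \frac{484}{9} = - \frac{484}{9}$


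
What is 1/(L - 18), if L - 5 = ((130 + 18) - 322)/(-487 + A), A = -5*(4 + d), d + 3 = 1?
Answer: -497/6287 ≈ -0.079052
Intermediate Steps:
d = -2 (d = -3 + 1 = -2)
A = -10 (A = -5*(4 - 2) = -5*2 = -10)
L = 2659/497 (L = 5 + ((130 + 18) - 322)/(-487 - 10) = 5 + (148 - 322)/(-497) = 5 - 174*(-1/497) = 5 + 174/497 = 2659/497 ≈ 5.3501)
1/(L - 18) = 1/(2659/497 - 18) = 1/(-6287/497) = -497/6287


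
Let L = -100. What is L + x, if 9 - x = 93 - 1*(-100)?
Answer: -284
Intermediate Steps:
x = -184 (x = 9 - (93 - 1*(-100)) = 9 - (93 + 100) = 9 - 1*193 = 9 - 193 = -184)
L + x = -100 - 184 = -284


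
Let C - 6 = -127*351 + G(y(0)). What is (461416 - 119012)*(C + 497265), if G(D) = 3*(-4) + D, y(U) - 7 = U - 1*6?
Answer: 155000469932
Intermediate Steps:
y(U) = 1 + U (y(U) = 7 + (U - 1*6) = 7 + (U - 6) = 7 + (-6 + U) = 1 + U)
G(D) = -12 + D
C = -44582 (C = 6 + (-127*351 + (-12 + (1 + 0))) = 6 + (-44577 + (-12 + 1)) = 6 + (-44577 - 11) = 6 - 44588 = -44582)
(461416 - 119012)*(C + 497265) = (461416 - 119012)*(-44582 + 497265) = 342404*452683 = 155000469932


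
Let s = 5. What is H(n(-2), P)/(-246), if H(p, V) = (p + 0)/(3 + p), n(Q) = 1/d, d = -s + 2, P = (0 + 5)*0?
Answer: 1/1968 ≈ 0.00050813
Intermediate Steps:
P = 0 (P = 5*0 = 0)
d = -3 (d = -1*5 + 2 = -5 + 2 = -3)
n(Q) = -1/3 (n(Q) = 1/(-3) = -1/3)
H(p, V) = p/(3 + p)
H(n(-2), P)/(-246) = -1/(3*(3 - 1/3))/(-246) = -1/(3*8/3)*(-1/246) = -1/3*3/8*(-1/246) = -1/8*(-1/246) = 1/1968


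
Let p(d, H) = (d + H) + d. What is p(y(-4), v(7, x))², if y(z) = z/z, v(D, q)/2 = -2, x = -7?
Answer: 4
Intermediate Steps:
v(D, q) = -4 (v(D, q) = 2*(-2) = -4)
y(z) = 1
p(d, H) = H + 2*d (p(d, H) = (H + d) + d = H + 2*d)
p(y(-4), v(7, x))² = (-4 + 2*1)² = (-4 + 2)² = (-2)² = 4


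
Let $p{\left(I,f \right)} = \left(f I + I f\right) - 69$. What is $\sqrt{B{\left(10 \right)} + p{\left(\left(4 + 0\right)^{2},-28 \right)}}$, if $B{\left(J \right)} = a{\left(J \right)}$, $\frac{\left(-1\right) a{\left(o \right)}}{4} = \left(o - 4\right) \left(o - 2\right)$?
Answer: $i \sqrt{1157} \approx 34.015 i$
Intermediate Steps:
$p{\left(I,f \right)} = -69 + 2 I f$ ($p{\left(I,f \right)} = \left(I f + I f\right) - 69 = 2 I f - 69 = -69 + 2 I f$)
$a{\left(o \right)} = - 4 \left(-4 + o\right) \left(-2 + o\right)$ ($a{\left(o \right)} = - 4 \left(o - 4\right) \left(o - 2\right) = - 4 \left(-4 + o\right) \left(-2 + o\right)$)
$B{\left(J \right)} = -32 - 4 J^{2} + 24 J$
$\sqrt{B{\left(10 \right)} + p{\left(\left(4 + 0\right)^{2},-28 \right)}} = \sqrt{\left(-32 - 4 \cdot 10^{2} + 24 \cdot 10\right) + \left(-69 + 2 \left(4 + 0\right)^{2} \left(-28\right)\right)} = \sqrt{\left(-32 - 400 + 240\right) + \left(-69 + 2 \cdot 4^{2} \left(-28\right)\right)} = \sqrt{\left(-32 - 400 + 240\right) + \left(-69 + 2 \cdot 16 \left(-28\right)\right)} = \sqrt{-192 - 965} = \sqrt{-1157} = i \sqrt{1157}$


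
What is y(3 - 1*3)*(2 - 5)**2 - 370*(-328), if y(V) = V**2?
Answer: 121360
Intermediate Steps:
y(3 - 1*3)*(2 - 5)**2 - 370*(-328) = (3 - 1*3)**2*(2 - 5)**2 - 370*(-328) = (3 - 3)**2*(-3)**2 + 121360 = 0**2*9 + 121360 = 0*9 + 121360 = 0 + 121360 = 121360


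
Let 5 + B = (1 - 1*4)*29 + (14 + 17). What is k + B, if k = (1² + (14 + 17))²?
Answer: 963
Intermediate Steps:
B = -61 (B = -5 + ((1 - 1*4)*29 + (14 + 17)) = -5 + ((1 - 4)*29 + 31) = -5 + (-3*29 + 31) = -5 + (-87 + 31) = -5 - 56 = -61)
k = 1024 (k = (1 + 31)² = 32² = 1024)
k + B = 1024 - 61 = 963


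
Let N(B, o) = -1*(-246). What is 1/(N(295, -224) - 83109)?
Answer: -1/82863 ≈ -1.2068e-5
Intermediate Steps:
N(B, o) = 246
1/(N(295, -224) - 83109) = 1/(246 - 83109) = 1/(-82863) = -1/82863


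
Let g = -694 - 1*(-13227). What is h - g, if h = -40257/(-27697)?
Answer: -347086244/27697 ≈ -12532.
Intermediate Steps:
g = 12533 (g = -694 + 13227 = 12533)
h = 40257/27697 (h = -40257*(-1/27697) = 40257/27697 ≈ 1.4535)
h - g = 40257/27697 - 1*12533 = 40257/27697 - 12533 = -347086244/27697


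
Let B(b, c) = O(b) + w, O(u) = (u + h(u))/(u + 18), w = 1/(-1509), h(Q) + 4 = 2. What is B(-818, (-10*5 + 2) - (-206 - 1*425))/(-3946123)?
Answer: -61829/238187984280 ≈ -2.5958e-7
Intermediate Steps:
h(Q) = -2 (h(Q) = -4 + 2 = -2)
w = -1/1509 ≈ -0.00066269
O(u) = (-2 + u)/(18 + u) (O(u) = (u - 2)/(u + 18) = (-2 + u)/(18 + u))
B(b, c) = -1/1509 + (-2 + b)/(18 + b) (B(b, c) = (-2 + b)/(18 + b) - 1/1509 = -1/1509 + (-2 + b)/(18 + b))
B(-818, (-10*5 + 2) - (-206 - 1*425))/(-3946123) = (4*(-759 + 377*(-818))/(1509*(18 - 818)))/(-3946123) = ((4/1509)*(-759 - 308386)/(-800))*(-1/3946123) = ((4/1509)*(-1/800)*(-309145))*(-1/3946123) = (61829/60360)*(-1/3946123) = -61829/238187984280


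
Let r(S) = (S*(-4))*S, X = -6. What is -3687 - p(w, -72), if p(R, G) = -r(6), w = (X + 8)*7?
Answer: -3831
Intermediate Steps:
r(S) = -4*S**2 (r(S) = (-4*S)*S = -4*S**2)
w = 14 (w = (-6 + 8)*7 = 2*7 = 14)
p(R, G) = 144 (p(R, G) = -(-4)*6**2 = -(-4)*36 = -1*(-144) = 144)
-3687 - p(w, -72) = -3687 - 1*144 = -3687 - 144 = -3831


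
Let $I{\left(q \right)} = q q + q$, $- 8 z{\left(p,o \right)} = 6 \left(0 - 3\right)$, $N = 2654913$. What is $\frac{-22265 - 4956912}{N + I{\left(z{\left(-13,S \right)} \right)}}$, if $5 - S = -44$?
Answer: $- \frac{79666832}{42478725} \approx -1.8755$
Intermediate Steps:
$S = 49$ ($S = 5 - -44 = 5 + 44 = 49$)
$z{\left(p,o \right)} = \frac{9}{4}$ ($z{\left(p,o \right)} = - \frac{6 \left(0 - 3\right)}{8} = - \frac{6 \left(-3\right)}{8} = \left(- \frac{1}{8}\right) \left(-18\right) = \frac{9}{4}$)
$I{\left(q \right)} = q + q^{2}$ ($I{\left(q \right)} = q^{2} + q = q + q^{2}$)
$\frac{-22265 - 4956912}{N + I{\left(z{\left(-13,S \right)} \right)}} = \frac{-22265 - 4956912}{2654913 + \frac{9 \left(1 + \frac{9}{4}\right)}{4}} = - \frac{4979177}{2654913 + \frac{9}{4} \cdot \frac{13}{4}} = - \frac{4979177}{2654913 + \frac{117}{16}} = - \frac{4979177}{\frac{42478725}{16}} = \left(-4979177\right) \frac{16}{42478725} = - \frac{79666832}{42478725}$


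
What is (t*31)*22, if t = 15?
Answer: 10230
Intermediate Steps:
(t*31)*22 = (15*31)*22 = 465*22 = 10230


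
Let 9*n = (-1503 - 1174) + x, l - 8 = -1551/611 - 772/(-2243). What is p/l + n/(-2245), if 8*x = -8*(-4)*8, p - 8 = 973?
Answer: 115682274020/684096849 ≈ 169.10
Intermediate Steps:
p = 981 (p = 8 + 973 = 981)
x = 32 (x = (-8*(-4)*8)/8 = (32*8)/8 = (⅛)*256 = 32)
l = 169289/29159 (l = 8 + (-1551/611 - 772/(-2243)) = 8 + (-1551*1/611 - 772*(-1/2243)) = 8 + (-33/13 + 772/2243) = 8 - 63983/29159 = 169289/29159 ≈ 5.8057)
n = -2645/9 (n = ((-1503 - 1174) + 32)/9 = (-2677 + 32)/9 = (⅑)*(-2645) = -2645/9 ≈ -293.89)
p/l + n/(-2245) = 981/(169289/29159) - 2645/9/(-2245) = 981*(29159/169289) - 2645/9*(-1/2245) = 28604979/169289 + 529/4041 = 115682274020/684096849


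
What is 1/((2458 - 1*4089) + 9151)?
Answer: 1/7520 ≈ 0.00013298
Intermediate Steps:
1/((2458 - 1*4089) + 9151) = 1/((2458 - 4089) + 9151) = 1/(-1631 + 9151) = 1/7520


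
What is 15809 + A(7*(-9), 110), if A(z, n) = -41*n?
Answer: 11299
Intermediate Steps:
15809 + A(7*(-9), 110) = 15809 - 41*110 = 15809 - 4510 = 11299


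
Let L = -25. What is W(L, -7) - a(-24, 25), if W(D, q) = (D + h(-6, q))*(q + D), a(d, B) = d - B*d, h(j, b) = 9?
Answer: -64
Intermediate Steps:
a(d, B) = d - B*d
W(D, q) = (9 + D)*(D + q) (W(D, q) = (D + 9)*(q + D) = (9 + D)*(D + q))
W(L, -7) - a(-24, 25) = ((-25)² + 9*(-25) + 9*(-7) - 25*(-7)) - (-24)*(1 - 1*25) = (625 - 225 - 63 + 175) - (-24)*(1 - 25) = 512 - (-24)*(-24) = 512 - 1*576 = 512 - 576 = -64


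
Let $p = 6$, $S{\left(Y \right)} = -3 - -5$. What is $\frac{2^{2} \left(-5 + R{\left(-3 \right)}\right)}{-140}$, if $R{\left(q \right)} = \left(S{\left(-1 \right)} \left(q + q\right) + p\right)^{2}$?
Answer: $- \frac{31}{35} \approx -0.88571$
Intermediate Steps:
$S{\left(Y \right)} = 2$ ($S{\left(Y \right)} = -3 + 5 = 2$)
$R{\left(q \right)} = \left(6 + 4 q\right)^{2}$ ($R{\left(q \right)} = \left(2 \left(q + q\right) + 6\right)^{2} = \left(2 \cdot 2 q + 6\right)^{2} = \left(4 q + 6\right)^{2} = \left(6 + 4 q\right)^{2}$)
$\frac{2^{2} \left(-5 + R{\left(-3 \right)}\right)}{-140} = \frac{2^{2} \left(-5 + 4 \left(3 + 2 \left(-3\right)\right)^{2}\right)}{-140} = 4 \left(-5 + 4 \left(3 - 6\right)^{2}\right) \left(- \frac{1}{140}\right) = 4 \left(-5 + 4 \left(-3\right)^{2}\right) \left(- \frac{1}{140}\right) = 4 \left(-5 + 4 \cdot 9\right) \left(- \frac{1}{140}\right) = 4 \left(-5 + 36\right) \left(- \frac{1}{140}\right) = 4 \cdot 31 \left(- \frac{1}{140}\right) = 124 \left(- \frac{1}{140}\right) = - \frac{31}{35}$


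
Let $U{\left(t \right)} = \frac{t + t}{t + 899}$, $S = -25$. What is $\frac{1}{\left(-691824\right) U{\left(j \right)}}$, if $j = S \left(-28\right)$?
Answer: $- \frac{533}{322851200} \approx -1.6509 \cdot 10^{-6}$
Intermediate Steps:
$j = 700$ ($j = \left(-25\right) \left(-28\right) = 700$)
$U{\left(t \right)} = \frac{2 t}{899 + t}$
$\frac{1}{\left(-691824\right) U{\left(j \right)}} = \frac{1}{\left(-691824\right) 2 \cdot 700 \frac{1}{899 + 700}} = - \frac{1}{691824 \cdot 2 \cdot 700 \cdot \frac{1}{1599}} = - \frac{1}{691824 \cdot \frac{1400}{1599}} = \left(- \frac{1}{691824}\right) \frac{1599}{1400} = - \frac{533}{322851200}$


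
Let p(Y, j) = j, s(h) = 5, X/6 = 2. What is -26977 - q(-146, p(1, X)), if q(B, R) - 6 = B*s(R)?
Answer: -26253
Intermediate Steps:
X = 12 (X = 6*2 = 12)
q(B, R) = 6 + 5*B (q(B, R) = 6 + B*5 = 6 + 5*B)
-26977 - q(-146, p(1, X)) = -26977 - (6 + 5*(-146)) = -26977 - (6 - 730) = -26977 - 1*(-724) = -26977 + 724 = -26253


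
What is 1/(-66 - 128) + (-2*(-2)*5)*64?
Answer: 248319/194 ≈ 1280.0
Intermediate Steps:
1/(-66 - 128) + (-2*(-2)*5)*64 = 1/(-194) + (4*5)*64 = -1/194 + 20*64 = -1/194 + 1280 = 248319/194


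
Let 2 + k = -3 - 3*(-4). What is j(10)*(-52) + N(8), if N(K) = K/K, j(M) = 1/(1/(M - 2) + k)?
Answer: -359/57 ≈ -6.2982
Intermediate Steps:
k = 7 (k = -2 + (-3 - 3*(-4)) = -2 + (-3 + 12) = -2 + 9 = 7)
j(M) = 1/(7 + 1/(-2 + M)) (j(M) = 1/(1/(M - 2) + 7) = 1/(1/(-2 + M) + 7) = 1/(7 + 1/(-2 + M)))
N(K) = 1
j(10)*(-52) + N(8) = ((-2 + 10)/(-13 + 7*10))*(-52) + 1 = (8/(-13 + 70))*(-52) + 1 = (8/57)*(-52) + 1 = -416/57 + 1 = -359/57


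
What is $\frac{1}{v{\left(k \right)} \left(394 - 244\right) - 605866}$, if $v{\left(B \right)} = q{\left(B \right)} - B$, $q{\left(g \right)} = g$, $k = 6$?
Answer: $- \frac{1}{605866} \approx -1.6505 \cdot 10^{-6}$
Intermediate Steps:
$v{\left(B \right)} = 0$ ($v{\left(B \right)} = B - B = 0$)
$\frac{1}{v{\left(k \right)} \left(394 - 244\right) - 605866} = \frac{1}{0 \left(394 - 244\right) - 605866} = \frac{1}{0 \cdot 150 - 605866} = \frac{1}{0 - 605866} = \frac{1}{-605866} = - \frac{1}{605866}$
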